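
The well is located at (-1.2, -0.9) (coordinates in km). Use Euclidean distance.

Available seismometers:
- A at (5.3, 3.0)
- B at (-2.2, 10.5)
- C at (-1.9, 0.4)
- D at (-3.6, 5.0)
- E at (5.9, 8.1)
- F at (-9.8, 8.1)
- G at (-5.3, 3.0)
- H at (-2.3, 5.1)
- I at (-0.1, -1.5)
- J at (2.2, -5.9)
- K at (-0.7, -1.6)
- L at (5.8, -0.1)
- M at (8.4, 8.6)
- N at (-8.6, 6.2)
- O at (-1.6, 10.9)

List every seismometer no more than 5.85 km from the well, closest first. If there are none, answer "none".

K, I, C, G

Distances from (-1.2, -0.9):
A: 7.6 km
B: 11.4 km
C: 1.5 km
D: 6.4 km
E: 11.5 km
F: 12.4 km
G: 5.7 km
H: 6.1 km
I: 1.3 km
J: 6.0 km
K: 0.9 km
L: 7.0 km
M: 13.5 km
N: 10.3 km
O: 11.8 km
Threshold 5.85 km: K (0.9 km), I (1.3 km), C (1.5 km), G (5.7 km) are within range.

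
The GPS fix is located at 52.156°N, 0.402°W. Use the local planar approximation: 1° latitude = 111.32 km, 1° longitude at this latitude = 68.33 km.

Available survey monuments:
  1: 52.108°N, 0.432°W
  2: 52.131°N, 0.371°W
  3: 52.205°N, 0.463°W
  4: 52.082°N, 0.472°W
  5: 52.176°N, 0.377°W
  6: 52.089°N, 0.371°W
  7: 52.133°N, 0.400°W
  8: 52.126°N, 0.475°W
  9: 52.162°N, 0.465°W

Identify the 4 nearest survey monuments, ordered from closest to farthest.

Distances from 52.156°N, 0.402°W:
1: 5.723 km
2: 3.497 km
3: 6.865 km
4: 9.526 km
5: 2.806 km
6: 7.753 km
7: 2.564 km
8: 6.003 km
9: 4.356 km
Sorted: 7 (2.564 km) < 5 (2.806 km) < 2 (3.497 km) < 9 (4.356 km) < 1 (5.723 km) < 8 (6.003 km) < …

7, 5, 2, 9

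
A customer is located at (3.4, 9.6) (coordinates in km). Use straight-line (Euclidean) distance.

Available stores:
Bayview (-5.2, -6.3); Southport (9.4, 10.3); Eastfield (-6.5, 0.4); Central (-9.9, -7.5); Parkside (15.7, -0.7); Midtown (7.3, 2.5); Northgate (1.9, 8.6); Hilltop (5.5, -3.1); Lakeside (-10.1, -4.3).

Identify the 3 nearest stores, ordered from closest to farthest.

Distances from (3.4, 9.6):
Bayview: 18.1 km
Southport: 6.0 km
Eastfield: 13.5 km
Central: 21.7 km
Parkside: 16.0 km
Midtown: 8.1 km
Northgate: 1.8 km
Hilltop: 12.9 km
Lakeside: 19.4 km
Sorted: Northgate (1.8 km) < Southport (6.0 km) < Midtown (8.1 km) < Hilltop (12.9 km) < Eastfield (13.5 km) < …

Northgate, Southport, Midtown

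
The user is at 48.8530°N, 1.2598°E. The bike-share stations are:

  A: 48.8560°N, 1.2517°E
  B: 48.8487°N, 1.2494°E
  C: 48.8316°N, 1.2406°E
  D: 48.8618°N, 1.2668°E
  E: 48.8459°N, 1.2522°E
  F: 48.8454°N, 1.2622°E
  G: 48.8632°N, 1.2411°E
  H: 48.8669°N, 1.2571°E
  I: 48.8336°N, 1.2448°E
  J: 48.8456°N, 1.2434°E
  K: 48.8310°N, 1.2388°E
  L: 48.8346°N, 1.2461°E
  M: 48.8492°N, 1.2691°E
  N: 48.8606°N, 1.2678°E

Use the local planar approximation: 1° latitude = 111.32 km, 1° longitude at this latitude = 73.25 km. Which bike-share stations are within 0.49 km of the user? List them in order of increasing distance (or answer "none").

Distances from 48.8530°N, 1.2598°E:
A: √((0.0030·111.32)² + (-0.0081·73.25)²) = √(0.111529 + 0.352035) = 0.6809 km
B: √((-0.0043·111.32)² + (-0.0104·73.25)²) = √(0.229131 + 0.580339) = 0.8997 km
C: √((-0.0214·111.32)² + (-0.0192·73.25)²) = √(5.675106 + 1.977961) = 2.7664 km
D: √((0.0088·111.32)² + (0.0070·73.25)²) = √(0.959648 + 0.262913) = 1.1057 km
E: √((-0.0071·111.32)² + (-0.0076·73.25)²) = √(0.624688 + 0.309915) = 0.9667 km
F: √((-0.0076·111.32)² + (0.0024·73.25)²) = √(0.715770 + 0.030906) = 0.8641 km
G: √((0.0102·111.32)² + (-0.0187·73.25)²) = √(1.289278 + 1.876284) = 1.7792 km
H: √((0.0139·111.32)² + (-0.0027·73.25)²) = √(2.394286 + 0.039115) = 1.5599 km
I: √((-0.0194·111.32)² + (-0.0150·73.25)²) = √(4.663907 + 1.207252) = 2.4230 km
J: √((-0.0074·111.32)² + (-0.0164·73.25)²) = √(0.678594 + 1.443122) = 1.4566 km
K: √((-0.0220·111.32)² + (-0.0210·73.25)²) = √(5.997797 + 2.366213) = 2.8921 km
L: √((-0.0184·111.32)² + (-0.0137·73.25)²) = √(4.195484 + 1.007062) = 2.2809 km
M: √((-0.0038·111.32)² + (0.0093·73.25)²) = √(0.178943 + 0.464068) = 0.8019 km
N: √((0.0076·111.32)² + (0.0080·73.25)²) = √(0.715770 + 0.343396) = 1.0292 km
Threshold 0.49 km: none within range.

none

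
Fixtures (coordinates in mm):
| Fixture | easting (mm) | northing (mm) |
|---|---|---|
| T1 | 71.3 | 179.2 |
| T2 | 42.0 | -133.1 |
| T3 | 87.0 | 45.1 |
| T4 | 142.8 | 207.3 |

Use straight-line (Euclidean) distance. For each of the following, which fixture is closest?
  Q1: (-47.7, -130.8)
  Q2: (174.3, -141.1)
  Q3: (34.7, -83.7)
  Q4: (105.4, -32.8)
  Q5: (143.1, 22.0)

Q1→T2; Q2→T2; Q3→T2; Q4→T3; Q5→T3

Q1 at (-47.7, -130.8):
  T1: 332.1 mm
  T2: 89.7 mm
  T3: 221.6 mm
  T4: 388.1 mm
  → nearest: T2 (89.7 mm)
Q2 at (174.3, -141.1):
  T1: 336.5 mm
  T2: 132.5 mm
  T3: 205.6 mm
  T4: 349.8 mm
  → nearest: T2 (132.5 mm)
Q3 at (34.7, -83.7):
  T1: 265.4 mm
  T2: 49.9 mm
  T3: 139.0 mm
  T4: 310.4 mm
  → nearest: T2 (49.9 mm)
Q4 at (105.4, -32.8):
  T1: 214.7 mm
  T2: 118.7 mm
  T3: 80.0 mm
  T4: 243.0 mm
  → nearest: T3 (80.0 mm)
Q5 at (143.1, 22.0):
  T1: 172.8 mm
  T2: 185.1 mm
  T3: 60.7 mm
  T4: 185.3 mm
  → nearest: T3 (60.7 mm)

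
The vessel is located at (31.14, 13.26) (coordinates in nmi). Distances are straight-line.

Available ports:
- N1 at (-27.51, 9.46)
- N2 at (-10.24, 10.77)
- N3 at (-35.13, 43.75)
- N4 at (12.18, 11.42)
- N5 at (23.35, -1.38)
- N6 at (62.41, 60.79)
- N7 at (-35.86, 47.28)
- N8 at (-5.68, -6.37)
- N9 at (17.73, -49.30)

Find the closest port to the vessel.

N5

Distances from (31.14, 13.26):
N1: √((-58.65)² + (-3.80)²) = √(3439.8225 + 14.4400) = 58.77 nmi
N2: √((-41.38)² + (-2.49)²) = √(1712.3044 + 6.2001) = 41.45 nmi
N3: √((-66.27)² + (30.49)²) = √(4391.7129 + 929.6401) = 72.95 nmi
N4: √((-18.96)² + (-1.84)²) = √(359.4816 + 3.3856) = 19.05 nmi
N5: √((-7.79)² + (-14.64)²) = √(60.6841 + 214.3296) = 16.58 nmi
N6: √((31.27)² + (47.53)²) = √(977.8129 + 2259.1009) = 56.89 nmi
N7: √((-67.00)² + (34.02)²) = √(4489.0000 + 1157.3604) = 75.14 nmi
N8: √((-36.82)² + (-19.63)²) = √(1355.7124 + 385.3369) = 41.73 nmi
N9: √((-13.41)² + (-62.56)²) = √(179.8281 + 3913.7536) = 63.98 nmi
Minimum: N5 at 16.58 nmi.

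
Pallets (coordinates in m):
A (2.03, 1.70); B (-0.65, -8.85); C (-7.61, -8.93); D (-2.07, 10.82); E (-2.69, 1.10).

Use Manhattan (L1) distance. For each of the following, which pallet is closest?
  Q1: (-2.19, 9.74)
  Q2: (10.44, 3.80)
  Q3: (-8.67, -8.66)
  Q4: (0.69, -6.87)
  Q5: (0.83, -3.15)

Q1 at (-2.19, 9.74):
  A: 12.26 m
  B: 20.13 m
  C: 24.09 m
  D: 1.20 m
  E: 9.14 m
  → nearest: D (1.20 m)
Q2 at (10.44, 3.80):
  A: 10.51 m
  B: 23.74 m
  C: 30.78 m
  D: 19.53 m
  E: 15.83 m
  → nearest: A (10.51 m)
Q3 at (-8.67, -8.66):
  A: 21.06 m
  B: 8.21 m
  C: 1.33 m
  D: 26.08 m
  E: 15.74 m
  → nearest: C (1.33 m)
Q4 at (0.69, -6.87):
  A: 9.91 m
  B: 3.32 m
  C: 10.36 m
  D: 20.45 m
  E: 11.35 m
  → nearest: B (3.32 m)
Q5 at (0.83, -3.15):
  A: 6.05 m
  B: 7.18 m
  C: 14.22 m
  D: 16.87 m
  E: 7.77 m
  → nearest: A (6.05 m)

Q1→D; Q2→A; Q3→C; Q4→B; Q5→A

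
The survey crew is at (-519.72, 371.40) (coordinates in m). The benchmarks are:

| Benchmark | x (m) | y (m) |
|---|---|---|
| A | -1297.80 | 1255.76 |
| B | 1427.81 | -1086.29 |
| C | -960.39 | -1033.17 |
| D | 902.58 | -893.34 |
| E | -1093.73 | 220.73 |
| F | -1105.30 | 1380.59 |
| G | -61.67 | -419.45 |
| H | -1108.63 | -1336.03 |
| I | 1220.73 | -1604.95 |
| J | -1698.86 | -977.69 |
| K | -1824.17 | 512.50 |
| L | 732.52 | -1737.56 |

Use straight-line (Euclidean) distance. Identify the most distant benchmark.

I

Distances from (-519.72, 371.40):
A: 1177.92 m
B: 2432.64 m
C: 1472.08 m
D: 1903.29 m
E: 593.46 m
F: 1166.78 m
G: 913.92 m
H: 1806.14 m
I: 2633.46 m
J: 1791.76 m
K: 1312.06 m
L: 2452.72 m
Maximum: I at 2633.46 m.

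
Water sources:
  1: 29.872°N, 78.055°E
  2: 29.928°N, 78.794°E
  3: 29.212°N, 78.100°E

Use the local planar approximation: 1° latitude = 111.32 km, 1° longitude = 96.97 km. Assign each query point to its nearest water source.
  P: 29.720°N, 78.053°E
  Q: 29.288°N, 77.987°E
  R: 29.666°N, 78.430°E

P at 29.720°N, 78.053°E:
  1: √((0.152·111.32)² + (0.002·96.97)²) = √(286.30806 + 0.03761) = 16.922 km
  2: √((0.208·111.32)² + (0.741·96.97)²) = √(536.13365 + 5163.10797) = 75.493 km
  3: √((-0.508·111.32)² + (0.047·96.97)²) = √(3197.96584 + 20.77163) = 56.734 km
  → nearest: 1 (16.922 km)
Q at 29.288°N, 77.987°E:
  1: √((0.584·111.32)² + (0.068·96.97)²) = √(4226.41452 + 43.48031) = 65.344 km
  2: √((0.640·111.32)² + (0.807·96.97)²) = √(5075.82153 + 6123.81216) = 105.828 km
  3: √((-0.076·111.32)² + (0.113·96.97)²) = √(71.57701 + 120.06922) = 13.844 km
  → nearest: 3 (13.844 km)
R at 29.666°N, 78.430°E:
  1: √((0.206·111.32)² + (-0.375·96.97)²) = √(525.87295 + 1322.32231) = 42.991 km
  2: √((0.262·111.32)² + (0.364·96.97)²) = √(850.64622 + 1245.88386) = 45.788 km
  3: √((-0.454·111.32)² + (-0.330·96.97)²) = √(2554.21882 + 1024.00640) = 59.818 km
  → nearest: 1 (42.991 km)

P→1; Q→3; R→1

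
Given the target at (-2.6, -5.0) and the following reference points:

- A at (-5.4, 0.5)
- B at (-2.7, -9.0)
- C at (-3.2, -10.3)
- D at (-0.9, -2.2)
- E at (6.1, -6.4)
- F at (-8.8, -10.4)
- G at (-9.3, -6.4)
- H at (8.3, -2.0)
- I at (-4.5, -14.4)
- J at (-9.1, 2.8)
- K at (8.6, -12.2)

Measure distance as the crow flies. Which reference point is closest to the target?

Distances from (-2.6, -5.0):
A: √((-2.8)² + (5.5)²) = √(7.840 + 30.250) = 6.2
B: √((-0.1)² + (-4.0)²) = √(0.010 + 16.000) = 4.0
C: √((-0.6)² + (-5.3)²) = √(0.360 + 28.090) = 5.3
D: √((1.7)² + (2.8)²) = √(2.890 + 7.840) = 3.3
E: √((8.7)² + (-1.4)²) = √(75.690 + 1.960) = 8.8
F: √((-6.2)² + (-5.4)²) = √(38.440 + 29.160) = 8.2
G: √((-6.7)² + (-1.4)²) = √(44.890 + 1.960) = 6.8
H: √((10.9)² + (3.0)²) = √(118.810 + 9.000) = 11.3
I: √((-1.9)² + (-9.4)²) = √(3.610 + 88.360) = 9.6
J: √((-6.5)² + (7.8)²) = √(42.250 + 60.840) = 10.2
K: √((11.2)² + (-7.2)²) = √(125.440 + 51.840) = 13.3
Minimum: D at 3.3.

D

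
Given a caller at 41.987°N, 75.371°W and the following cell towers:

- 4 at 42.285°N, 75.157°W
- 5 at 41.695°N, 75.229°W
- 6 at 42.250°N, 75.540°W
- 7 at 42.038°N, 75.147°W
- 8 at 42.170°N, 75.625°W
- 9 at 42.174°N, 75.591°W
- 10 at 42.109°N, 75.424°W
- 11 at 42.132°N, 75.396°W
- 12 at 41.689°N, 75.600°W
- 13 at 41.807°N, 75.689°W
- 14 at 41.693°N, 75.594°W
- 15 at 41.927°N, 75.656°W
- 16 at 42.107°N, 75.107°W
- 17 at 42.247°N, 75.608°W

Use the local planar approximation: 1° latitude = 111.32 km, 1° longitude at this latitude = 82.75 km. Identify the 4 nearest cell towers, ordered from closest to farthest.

Distances from 41.987°N, 75.371°W:
4: 37.604 km
5: 34.564 km
6: 32.446 km
7: 19.386 km
8: 29.271 km
9: 27.654 km
10: 14.272 km
11: 16.273 km
12: 38.204 km
13: 33.075 km
14: 37.572 km
15: 24.511 km
16: 25.607 km
17: 34.962 km
Sorted: 10 (14.272 km) < 11 (16.273 km) < 7 (19.386 km) < 15 (24.511 km) < 16 (25.607 km) < 9 (27.654 km) < …

10, 11, 7, 15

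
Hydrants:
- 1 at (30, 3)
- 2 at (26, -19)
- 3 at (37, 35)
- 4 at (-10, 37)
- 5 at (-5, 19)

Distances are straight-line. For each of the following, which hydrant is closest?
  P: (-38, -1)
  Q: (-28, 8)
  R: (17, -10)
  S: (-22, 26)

P→5; Q→5; R→2; S→4

P at (-38, -1):
  1: √((68)² + (4)²) = √(4624.00000 + 16.00000) = 68.118
  2: √((64)² + (-18)²) = √(4096.00000 + 324.00000) = 66.483
  3: √((75)² + (36)²) = √(5625.00000 + 1296.00000) = 83.193
  4: √((28)² + (38)²) = √(784.00000 + 1444.00000) = 47.202
  5: √((33)² + (20)²) = √(1089.00000 + 400.00000) = 38.588
  → nearest: 5 (38.588)
Q at (-28, 8):
  1: √((58)² + (-5)²) = √(3364.00000 + 25.00000) = 58.215
  2: √((54)² + (-27)²) = √(2916.00000 + 729.00000) = 60.374
  3: √((65)² + (27)²) = √(4225.00000 + 729.00000) = 70.385
  4: √((18)² + (29)²) = √(324.00000 + 841.00000) = 34.132
  5: √((23)² + (11)²) = √(529.00000 + 121.00000) = 25.495
  → nearest: 5 (25.495)
R at (17, -10):
  1: √((13)² + (13)²) = √(169.00000 + 169.00000) = 18.385
  2: √((9)² + (-9)²) = √(81.00000 + 81.00000) = 12.728
  3: √((20)² + (45)²) = √(400.00000 + 2025.00000) = 49.244
  4: √((-27)² + (47)²) = √(729.00000 + 2209.00000) = 54.203
  5: √((-22)² + (29)²) = √(484.00000 + 841.00000) = 36.401
  → nearest: 2 (12.728)
S at (-22, 26):
  1: √((52)² + (-23)²) = √(2704.00000 + 529.00000) = 56.859
  2: √((48)² + (-45)²) = √(2304.00000 + 2025.00000) = 65.795
  3: √((59)² + (9)²) = √(3481.00000 + 81.00000) = 59.682
  4: √((12)² + (11)²) = √(144.00000 + 121.00000) = 16.279
  5: √((17)² + (-7)²) = √(289.00000 + 49.00000) = 18.385
  → nearest: 4 (16.279)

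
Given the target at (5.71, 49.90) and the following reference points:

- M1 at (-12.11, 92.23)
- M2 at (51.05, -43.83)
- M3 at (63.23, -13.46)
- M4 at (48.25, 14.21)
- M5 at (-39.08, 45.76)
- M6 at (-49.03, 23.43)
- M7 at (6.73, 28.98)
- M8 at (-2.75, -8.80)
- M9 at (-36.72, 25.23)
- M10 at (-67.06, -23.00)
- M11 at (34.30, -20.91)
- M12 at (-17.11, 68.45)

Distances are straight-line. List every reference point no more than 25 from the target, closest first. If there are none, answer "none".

M7

Distances from (5.71, 49.90):
M1: √((-17.82)² + (42.33)²) = √(317.5524 + 1791.8289) = 45.93
M2: √((45.34)² + (-93.73)²) = √(2055.7156 + 8785.3129) = 104.12
M3: √((57.52)² + (-63.36)²) = √(3308.5504 + 4014.4896) = 85.57
M4: √((42.54)² + (-35.69)²) = √(1809.6516 + 1273.7761) = 55.53
M5: √((-44.79)² + (-4.14)²) = √(2006.1441 + 17.1396) = 44.98
M6: √((-54.74)² + (-26.47)²) = √(2996.4676 + 700.6609) = 60.80
M7: √((1.02)² + (-20.92)²) = √(1.0404 + 437.6464) = 20.94
M8: √((-8.46)² + (-58.70)²) = √(71.5716 + 3445.6900) = 59.31
M9: √((-42.43)² + (-24.67)²) = √(1800.3049 + 608.6089) = 49.08
M10: √((-72.77)² + (-72.90)²) = √(5295.4729 + 5314.4100) = 103.00
M11: √((28.59)² + (-70.81)²) = √(817.3881 + 5014.0561) = 76.36
M12: √((-22.82)² + (18.55)²) = √(520.7524 + 344.1025) = 29.41
Threshold 25: M7 (20.94) is within range.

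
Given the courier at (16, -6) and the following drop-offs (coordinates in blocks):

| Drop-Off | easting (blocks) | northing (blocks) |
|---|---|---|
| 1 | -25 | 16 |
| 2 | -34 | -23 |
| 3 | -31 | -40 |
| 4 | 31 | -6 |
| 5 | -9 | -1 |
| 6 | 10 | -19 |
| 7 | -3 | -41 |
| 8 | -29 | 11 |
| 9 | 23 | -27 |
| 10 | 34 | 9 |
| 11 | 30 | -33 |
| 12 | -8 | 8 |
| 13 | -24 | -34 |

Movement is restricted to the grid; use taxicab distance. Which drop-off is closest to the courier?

4

Distances from (16, -6):
1: 63 blocks
2: 67 blocks
3: 81 blocks
4: 15 blocks
5: 30 blocks
6: 19 blocks
7: 54 blocks
8: 62 blocks
9: 28 blocks
10: 33 blocks
11: 41 blocks
12: 38 blocks
13: 68 blocks
Minimum: 4 at 15 blocks.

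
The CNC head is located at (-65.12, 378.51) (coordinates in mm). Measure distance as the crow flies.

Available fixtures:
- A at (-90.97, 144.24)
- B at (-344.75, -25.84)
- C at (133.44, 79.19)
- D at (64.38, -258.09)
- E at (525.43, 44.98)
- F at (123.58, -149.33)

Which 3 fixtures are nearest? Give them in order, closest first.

A, C, B

Distances from (-65.12, 378.51):
A: √((-25.85)² + (-234.27)²) = √(668.2225 + 54882.4329) = 235.69 mm
B: √((-279.63)² + (-404.35)²) = √(78192.9369 + 163498.9225) = 491.62 mm
C: √((198.56)² + (-299.32)²) = √(39426.0736 + 89592.4624) = 359.19 mm
D: √((129.50)² + (-636.60)²) = √(16770.2500 + 405259.5600) = 649.64 mm
E: √((590.55)² + (-333.53)²) = √(348749.3025 + 111242.2609) = 678.23 mm
F: √((188.70)² + (-527.84)²) = √(35607.6900 + 278615.0656) = 560.56 mm
Sorted: A (235.69 mm) < C (359.19 mm) < B (491.62 mm) < F (560.56 mm) < D (649.64 mm) < …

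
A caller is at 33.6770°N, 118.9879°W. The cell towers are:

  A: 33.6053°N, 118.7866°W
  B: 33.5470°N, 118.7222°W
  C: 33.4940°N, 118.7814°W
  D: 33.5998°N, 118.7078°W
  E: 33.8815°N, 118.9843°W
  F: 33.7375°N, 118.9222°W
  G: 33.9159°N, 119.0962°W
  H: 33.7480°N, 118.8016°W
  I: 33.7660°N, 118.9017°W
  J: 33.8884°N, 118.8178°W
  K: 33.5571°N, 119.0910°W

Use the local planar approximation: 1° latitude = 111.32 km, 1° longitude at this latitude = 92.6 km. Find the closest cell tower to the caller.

Distances from 33.6770°N, 118.9879°W:
A: √((-0.0717·111.32)² + (0.2013·92.6)²) = √(63.706641 + 347.463767) = 20.2773 km
B: √((-0.1300·111.32)² + (0.2657·92.6)²) = √(209.427207 + 605.347959) = 28.5443 km
C: √((-0.1830·111.32)² + (0.2065·92.6)²) = √(415.000457 + 365.647060) = 27.9401 km
D: √((-0.0772·111.32)² + (0.2801·92.6)²) = √(73.855186 + 672.741456) = 27.3239 km
E: √((0.2045·111.32)² + (0.0036·92.6)²) = √(518.242493 + 0.111129) = 22.7674 km
F: √((0.0605·111.32)² + (0.0657·92.6)²) = √(45.358339 + 37.012866) = 9.0759 km
G: √((0.2389·111.32)² + (-0.1083·92.6)²) = √(707.259346 + 100.572417) = 28.4224 km
H: √((0.0710·111.32)² + (0.1863·92.6)²) = √(62.468790 + 297.610112) = 18.9757 km
I: √((0.0890·111.32)² + (0.0862·92.6)²) = √(98.158160 + 63.714240) = 12.7229 km
J: √((0.2114·111.32)² + (0.1701·92.6)²) = √(553.804348 + 248.102192) = 28.3180 km
K: √((-0.1199·111.32)² + (-0.1031·92.6)²) = √(178.149563 + 91.146355) = 16.4102 km
Minimum: F at 9.0759 km.

F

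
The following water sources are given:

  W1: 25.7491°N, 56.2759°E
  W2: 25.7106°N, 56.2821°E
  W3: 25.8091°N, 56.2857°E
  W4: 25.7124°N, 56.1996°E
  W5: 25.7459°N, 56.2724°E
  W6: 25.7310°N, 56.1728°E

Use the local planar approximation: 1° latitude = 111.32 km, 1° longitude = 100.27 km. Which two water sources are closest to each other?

Pairwise distances:
W1–W5: 0.5001 km
W4–W6: 3.3924 km
W2–W5: 4.0482 km
W1–W2: 4.3307 km
W1–W3: 6.7511 km
W3–W5: 7.1607 km
W4–W5: 8.1971 km
W2–W4: 8.2747 km
W1–W4: 8.6731 km
W5–W6: 10.1237 km
W1–W6: 10.5324 km
W2–W3: 10.9710 km
W2–W6: 11.1923 km
W3–W4: 13.7989 km
W3–W6: 14.2738 km
Closest pair: W1–W5 at 0.5001 km.

W1 and W5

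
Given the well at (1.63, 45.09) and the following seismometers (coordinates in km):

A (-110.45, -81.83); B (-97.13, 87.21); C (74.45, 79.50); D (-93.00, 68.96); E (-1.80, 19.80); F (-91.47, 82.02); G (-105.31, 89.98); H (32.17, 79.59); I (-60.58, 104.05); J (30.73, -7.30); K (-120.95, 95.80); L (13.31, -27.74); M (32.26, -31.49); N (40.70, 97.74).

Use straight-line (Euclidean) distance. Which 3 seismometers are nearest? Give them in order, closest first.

E, H, J

Distances from (1.63, 45.09):
A: √((-112.08)² + (-126.92)²) = √(12561.9264 + 16108.6864) = 169.32 km
B: √((-98.76)² + (42.12)²) = √(9753.5376 + 1774.0944) = 107.37 km
C: √((72.82)² + (34.41)²) = √(5302.7524 + 1184.0481) = 80.54 km
D: √((-94.63)² + (23.87)²) = √(8954.8369 + 569.7769) = 97.59 km
E: √((-3.43)² + (-25.29)²) = √(11.7649 + 639.5841) = 25.52 km
F: √((-93.10)² + (36.93)²) = √(8667.6100 + 1363.8249) = 100.16 km
G: √((-106.94)² + (44.89)²) = √(11436.1636 + 2015.1121) = 115.98 km
H: √((30.54)² + (34.50)²) = √(932.6916 + 1190.2500) = 46.08 km
I: √((-62.21)² + (58.96)²) = √(3870.0841 + 3476.2816) = 85.71 km
J: √((29.10)² + (-52.39)²) = √(846.8100 + 2744.7121) = 59.93 km
K: √((-122.58)² + (50.71)²) = √(15025.8564 + 2571.5041) = 132.66 km
L: √((11.68)² + (-72.83)²) = √(136.4224 + 5304.2089) = 73.76 km
M: √((30.63)² + (-76.58)²) = √(938.1969 + 5864.4964) = 82.48 km
N: √((39.07)² + (52.65)²) = √(1526.4649 + 2772.0225) = 65.56 km
Sorted: E (25.52 km) < H (46.08 km) < J (59.93 km) < N (65.56 km) < L (73.76 km) < …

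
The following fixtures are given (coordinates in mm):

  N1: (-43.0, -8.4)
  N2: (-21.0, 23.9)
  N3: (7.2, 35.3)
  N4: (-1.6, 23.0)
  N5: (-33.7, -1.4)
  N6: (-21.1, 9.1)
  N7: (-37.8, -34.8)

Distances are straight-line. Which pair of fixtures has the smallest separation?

N1 and N5

Pairwise distances:
N1–N5: √((9.3)² + (7.0)²) = √(86.490 + 49.000) = 11.6 mm
N2–N6: √((-0.1)² + (-14.8)²) = √(0.010 + 219.040) = 14.8 mm
N3–N4: √((-8.8)² + (-12.3)²) = √(77.440 + 151.290) = 15.1 mm
N5–N6: √((12.6)² + (10.5)²) = √(158.760 + 110.250) = 16.4 mm
N2–N4: √((19.4)² + (-0.9)²) = √(376.360 + 0.810) = 19.4 mm
N4–N6: √((-19.5)² + (-13.9)²) = √(380.250 + 193.210) = 23.9 mm
N1–N7: √((5.2)² + (-26.4)²) = √(27.040 + 696.960) = 26.9 mm
N1–N6: √((21.9)² + (17.5)²) = √(479.610 + 306.250) = 28.0 mm
N2–N5: √((-12.7)² + (-25.3)²) = √(161.290 + 640.090) = 28.3 mm
N2–N3: √((28.2)² + (11.4)²) = √(795.240 + 129.960) = 30.4 mm
N5–N7: √((-4.1)² + (-33.4)²) = √(16.810 + 1115.560) = 33.7 mm
N3–N6: √((-28.3)² + (-26.2)²) = √(800.890 + 686.440) = 38.6 mm
N1–N2: √((22.0)² + (32.3)²) = √(484.000 + 1043.290) = 39.1 mm
N4–N5: √((-32.1)² + (-24.4)²) = √(1030.410 + 595.360) = 40.3 mm
N6–N7: √((-16.7)² + (-43.9)²) = √(278.890 + 1927.210) = 47.0 mm
N1–N4: √((41.4)² + (31.4)²) = √(1713.960 + 985.960) = 52.0 mm
N3–N5: √((-40.9)² + (-36.7)²) = √(1672.810 + 1346.890) = 55.0 mm
N2–N7: √((-16.8)² + (-58.7)²) = √(282.240 + 3445.690) = 61.1 mm
N1–N3: √((50.2)² + (43.7)²) = √(2520.040 + 1909.690) = 66.6 mm
N4–N7: √((-36.2)² + (-57.8)²) = √(1310.440 + 3340.840) = 68.2 mm
N3–N7: √((-45.0)² + (-70.1)²) = √(2025.000 + 4914.010) = 83.3 mm
Closest pair: N1–N5 at 11.6 mm.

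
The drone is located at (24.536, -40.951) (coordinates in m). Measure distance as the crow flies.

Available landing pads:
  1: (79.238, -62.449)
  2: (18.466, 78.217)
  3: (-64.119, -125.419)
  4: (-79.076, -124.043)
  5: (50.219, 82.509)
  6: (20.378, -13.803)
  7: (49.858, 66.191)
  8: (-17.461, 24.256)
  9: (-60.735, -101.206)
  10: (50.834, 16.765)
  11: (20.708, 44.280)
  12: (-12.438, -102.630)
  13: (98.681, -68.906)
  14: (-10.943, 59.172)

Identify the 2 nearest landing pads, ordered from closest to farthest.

Distances from (24.536, -40.951):
1: 58.775 m
2: 119.322 m
3: 122.452 m
4: 132.815 m
5: 126.103 m
6: 27.465 m
7: 110.094 m
8: 77.561 m
9: 104.412 m
10: 63.425 m
11: 85.317 m
12: 71.912 m
13: 79.240 m
14: 106.223 m
Sorted: 6 (27.465 m) < 1 (58.775 m) < 10 (63.425 m) < 12 (71.912 m) < …

6, 1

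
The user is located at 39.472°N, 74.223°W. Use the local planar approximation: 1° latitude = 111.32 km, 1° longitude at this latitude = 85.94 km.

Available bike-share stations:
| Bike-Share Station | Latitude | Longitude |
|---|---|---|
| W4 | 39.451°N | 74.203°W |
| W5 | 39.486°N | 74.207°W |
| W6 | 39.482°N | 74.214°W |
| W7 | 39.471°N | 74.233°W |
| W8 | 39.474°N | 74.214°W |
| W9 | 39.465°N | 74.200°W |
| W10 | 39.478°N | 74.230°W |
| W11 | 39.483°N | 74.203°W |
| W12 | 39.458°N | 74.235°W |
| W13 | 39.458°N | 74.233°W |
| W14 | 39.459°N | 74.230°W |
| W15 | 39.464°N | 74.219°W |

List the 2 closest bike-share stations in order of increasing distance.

W8, W7

Distances from 39.472°N, 74.223°W:
W4: √((-0.021·111.32)² + (0.020·85.94)²) = √(5.46493 + 2.95427) = 2.902 km
W5: √((0.014·111.32)² + (0.016·85.94)²) = √(2.42886 + 1.89074) = 2.078 km
W6: √((0.010·111.32)² + (0.009·85.94)²) = √(1.23921 + 0.59824) = 1.356 km
W7: √((-0.001·111.32)² + (-0.010·85.94)²) = √(0.01239 + 0.73857) = 0.867 km
W8: √((0.002·111.32)² + (0.009·85.94)²) = √(0.04957 + 0.59824) = 0.805 km
W9: √((-0.007·111.32)² + (0.023·85.94)²) = √(0.60721 + 3.90703) = 2.125 km
W10: √((0.006·111.32)² + (-0.007·85.94)²) = √(0.44612 + 0.36190) = 0.899 km
W11: √((0.011·111.32)² + (0.020·85.94)²) = √(1.49945 + 2.95427) = 2.110 km
W12: √((-0.014·111.32)² + (-0.012·85.94)²) = √(2.42886 + 1.06354) = 1.869 km
W13: √((-0.014·111.32)² + (-0.010·85.94)²) = √(2.42886 + 0.73857) = 1.780 km
W14: √((-0.013·111.32)² + (-0.007·85.94)²) = √(2.09427 + 0.36190) = 1.567 km
W15: √((-0.008·111.32)² + (0.004·85.94)²) = √(0.79310 + 0.11817) = 0.955 km
Sorted: W8 (0.805 km) < W7 (0.867 km) < W10 (0.899 km) < W15 (0.955 km) < …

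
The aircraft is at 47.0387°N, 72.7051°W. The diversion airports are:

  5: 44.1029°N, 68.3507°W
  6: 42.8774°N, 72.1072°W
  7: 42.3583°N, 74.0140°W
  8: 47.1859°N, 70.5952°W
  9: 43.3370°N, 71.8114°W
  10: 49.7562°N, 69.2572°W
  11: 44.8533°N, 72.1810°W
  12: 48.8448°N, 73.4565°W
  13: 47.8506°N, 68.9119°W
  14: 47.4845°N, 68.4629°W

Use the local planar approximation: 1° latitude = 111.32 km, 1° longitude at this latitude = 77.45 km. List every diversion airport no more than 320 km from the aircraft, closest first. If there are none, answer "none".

8, 12, 11, 13

Distances from 47.0387°N, 72.7051°W:
5: 469.6204 km
6: 465.5447 km
7: 530.7926 km
8: 164.2313 km
9: 417.8461 km
10: 403.5144 km
11: 246.6419 km
12: 209.3081 km
13: 307.3716 km
14: 332.2851 km
Threshold 320 km: 8 (164.2313 km), 12 (209.3081 km), 11 (246.6419 km), 13 (307.3716 km) are within range.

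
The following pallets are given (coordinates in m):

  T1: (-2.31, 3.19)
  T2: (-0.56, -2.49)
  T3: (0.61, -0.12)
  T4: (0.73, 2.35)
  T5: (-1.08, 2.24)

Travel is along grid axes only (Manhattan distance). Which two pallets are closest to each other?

T4 and T5

Pairwise distances:
T1–T2: |1.75| + |-5.68| = 1.75 + 5.68 = 7.43 m
T1–T3: |2.92| + |-3.31| = 2.92 + 3.31 = 6.23 m
T1–T4: |3.04| + |-0.84| = 3.04 + 0.84 = 3.88 m
T1–T5: |1.23| + |-0.95| = 1.23 + 0.95 = 2.18 m
T2–T3: |1.17| + |2.37| = 1.17 + 2.37 = 3.54 m
T2–T4: |1.29| + |4.84| = 1.29 + 4.84 = 6.13 m
T2–T5: |-0.52| + |4.73| = 0.52 + 4.73 = 5.25 m
T3–T4: |0.12| + |2.47| = 0.12 + 2.47 = 2.59 m
T3–T5: |-1.69| + |2.36| = 1.69 + 2.36 = 4.05 m
T4–T5: |-1.81| + |-0.11| = 1.81 + 0.11 = 1.92 m
Closest pair: T4–T5 at 1.92 m.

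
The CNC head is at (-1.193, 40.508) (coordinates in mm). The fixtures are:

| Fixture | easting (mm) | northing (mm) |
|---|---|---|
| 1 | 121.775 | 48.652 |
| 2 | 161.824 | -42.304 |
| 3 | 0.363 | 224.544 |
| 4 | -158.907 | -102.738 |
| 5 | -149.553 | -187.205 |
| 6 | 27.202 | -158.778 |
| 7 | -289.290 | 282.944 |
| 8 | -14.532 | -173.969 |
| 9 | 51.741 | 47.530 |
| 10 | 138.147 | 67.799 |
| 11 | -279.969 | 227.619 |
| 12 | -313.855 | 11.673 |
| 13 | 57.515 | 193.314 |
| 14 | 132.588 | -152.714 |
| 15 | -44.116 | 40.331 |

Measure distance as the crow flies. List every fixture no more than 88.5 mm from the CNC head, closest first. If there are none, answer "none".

15, 9

Distances from (-1.193, 40.508):
1: 123.237 mm
2: 182.845 mm
3: 184.043 mm
4: 213.057 mm
5: 271.779 mm
6: 201.299 mm
7: 376.530 mm
8: 214.891 mm
9: 53.398 mm
10: 141.987 mm
11: 335.748 mm
12: 313.989 mm
13: 163.696 mm
14: 235.015 mm
15: 42.923 mm
Threshold 88.5 mm: 15 (42.923 mm), 9 (53.398 mm) are within range.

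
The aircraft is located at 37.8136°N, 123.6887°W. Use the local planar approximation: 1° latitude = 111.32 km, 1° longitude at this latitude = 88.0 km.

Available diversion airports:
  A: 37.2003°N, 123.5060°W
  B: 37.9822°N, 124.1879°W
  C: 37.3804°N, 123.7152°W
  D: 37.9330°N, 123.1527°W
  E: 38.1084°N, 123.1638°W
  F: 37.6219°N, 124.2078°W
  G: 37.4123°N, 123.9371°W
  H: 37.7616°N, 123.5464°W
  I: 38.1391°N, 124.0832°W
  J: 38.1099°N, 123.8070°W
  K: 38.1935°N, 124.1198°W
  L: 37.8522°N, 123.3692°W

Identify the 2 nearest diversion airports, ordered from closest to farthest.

H, L

Distances from 37.8136°N, 123.6887°W:
A: 70.1401 km
B: 47.7710 km
C: 48.2802 km
D: 49.0050 km
E: 56.6621 km
F: 50.4196 km
G: 49.7341 km
H: 13.7956 km
I: 50.1812 km
J: 34.5880 km
K: 56.8127 km
L: 28.4425 km
Sorted: H (13.7956 km) < L (28.4425 km) < J (34.5880 km) < B (47.7710 km) < …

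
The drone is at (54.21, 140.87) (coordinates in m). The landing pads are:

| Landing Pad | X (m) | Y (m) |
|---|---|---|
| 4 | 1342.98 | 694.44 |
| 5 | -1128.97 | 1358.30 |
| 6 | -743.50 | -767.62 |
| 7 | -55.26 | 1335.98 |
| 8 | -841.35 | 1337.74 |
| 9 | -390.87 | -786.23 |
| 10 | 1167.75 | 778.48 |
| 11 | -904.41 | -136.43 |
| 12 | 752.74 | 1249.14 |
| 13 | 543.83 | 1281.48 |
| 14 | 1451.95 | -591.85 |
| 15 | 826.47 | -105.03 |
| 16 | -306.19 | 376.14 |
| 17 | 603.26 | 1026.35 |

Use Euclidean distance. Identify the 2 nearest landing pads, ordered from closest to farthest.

16, 15

Distances from (54.21, 140.87):
4: √((1288.77)² + (553.57)²) = √(1660928.1129 + 306439.7449) = 1402.63 m
5: √((-1183.18)² + (1217.43)²) = √(1399914.9124 + 1482135.8049) = 1697.66 m
6: √((-797.71)² + (-908.49)²) = √(636341.2441 + 825354.0801) = 1209.01 m
7: √((-109.47)² + (1195.11)²) = √(11983.6809 + 1428287.9121) = 1200.11 m
8: √((-895.56)² + (1196.87)²) = √(802027.7136 + 1432497.7969) = 1494.83 m
9: √((-445.08)² + (-927.10)²) = √(198096.2064 + 859514.4100) = 1028.40 m
10: √((1113.54)² + (637.61)²) = √(1239971.3316 + 406546.5121) = 1283.17 m
11: √((-958.62)² + (-277.30)²) = √(918952.3044 + 76895.2900) = 997.92 m
12: √((698.53)² + (1108.27)²) = √(487944.1609 + 1228262.3929) = 1310.04 m
13: √((489.62)² + (1140.61)²) = √(239727.7444 + 1300991.1721) = 1241.26 m
14: √((1397.74)² + (-732.72)²) = √(1953677.1076 + 536878.5984) = 1578.15 m
15: √((772.26)² + (-245.90)²) = √(596385.5076 + 60466.8100) = 810.46 m
16: √((-360.40)² + (235.27)²) = √(129888.1600 + 55351.9729) = 430.40 m
17: √((549.05)² + (885.48)²) = √(301455.9025 + 784074.8304) = 1041.89 m
Sorted: 16 (430.40 m) < 15 (810.46 m) < 11 (997.92 m) < 9 (1028.40 m) < …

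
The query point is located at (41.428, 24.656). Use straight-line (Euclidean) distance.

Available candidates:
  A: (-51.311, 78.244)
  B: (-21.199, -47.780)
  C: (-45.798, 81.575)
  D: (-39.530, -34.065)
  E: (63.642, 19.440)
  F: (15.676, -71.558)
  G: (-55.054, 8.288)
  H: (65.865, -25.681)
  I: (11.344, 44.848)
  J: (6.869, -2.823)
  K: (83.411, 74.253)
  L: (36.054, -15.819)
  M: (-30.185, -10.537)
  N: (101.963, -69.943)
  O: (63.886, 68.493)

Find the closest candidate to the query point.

E

Distances from (41.428, 24.656):
A: √((-92.739)² + (53.588)²) = √(8600.52212 + 2871.67374) = 107.108
B: √((-62.627)² + (-72.436)²) = √(3922.14113 + 5246.97410) = 95.755
C: √((-87.226)² + (56.919)²) = √(7608.37508 + 3239.77256) = 104.154
D: √((-80.958)² + (-58.721)²) = √(6554.19776 + 3448.15584) = 100.012
E: √((22.214)² + (-5.216)²) = √(493.46180 + 27.20666) = 22.818
F: √((-25.752)² + (-96.214)²) = √(663.16550 + 9257.13380) = 99.601
G: √((-96.482)² + (-16.368)²) = √(9308.77632 + 267.91142) = 97.861
H: √((24.437)² + (-50.337)²) = √(597.16697 + 2533.81357) = 55.955
I: √((-30.084)² + (20.192)²) = √(905.04706 + 407.71686) = 36.232
J: √((-34.559)² + (-27.479)²) = √(1194.32448 + 755.09544) = 44.152
K: √((41.983)² + (49.597)²) = √(1762.57229 + 2459.86241) = 64.980
L: √((-5.374)² + (-40.475)²) = √(28.87988 + 1638.22563) = 40.830
M: √((-71.613)² + (-35.193)²) = √(5128.42177 + 1238.54725) = 79.793
N: √((60.535)² + (-94.599)²) = √(3664.48622 + 8948.97080) = 112.310
O: √((22.458)² + (43.837)²) = √(504.36176 + 1921.68257) = 49.255
Minimum: E at 22.818.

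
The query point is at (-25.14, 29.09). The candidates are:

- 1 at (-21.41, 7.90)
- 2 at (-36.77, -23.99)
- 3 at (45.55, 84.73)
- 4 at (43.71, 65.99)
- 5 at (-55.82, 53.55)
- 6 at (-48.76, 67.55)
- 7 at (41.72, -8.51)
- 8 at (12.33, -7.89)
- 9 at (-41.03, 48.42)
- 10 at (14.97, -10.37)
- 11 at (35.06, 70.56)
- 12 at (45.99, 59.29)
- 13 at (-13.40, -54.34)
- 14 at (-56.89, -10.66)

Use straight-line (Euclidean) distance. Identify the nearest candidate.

1

Distances from (-25.14, 29.09):
1: √((3.73)² + (-21.19)²) = √(13.9129 + 449.0161) = 21.52
2: √((-11.63)² + (-53.08)²) = √(135.2569 + 2817.4864) = 54.34
3: √((70.69)² + (55.64)²) = √(4997.0761 + 3095.8096) = 89.96
4: √((68.85)² + (36.90)²) = √(4740.3225 + 1361.6100) = 78.11
5: √((-30.68)² + (24.46)²) = √(941.2624 + 598.2916) = 39.24
6: √((-23.62)² + (38.46)²) = √(557.9044 + 1479.1716) = 45.13
7: √((66.86)² + (-37.60)²) = √(4470.2596 + 1413.7600) = 76.71
8: √((37.47)² + (-36.98)²) = √(1404.0009 + 1367.5204) = 52.65
9: √((-15.89)² + (19.33)²) = √(252.4921 + 373.6489) = 25.02
10: √((40.11)² + (-39.46)²) = √(1608.8121 + 1557.0916) = 56.27
11: √((60.20)² + (41.47)²) = √(3624.0400 + 1719.7609) = 73.10
12: √((71.13)² + (30.20)²) = √(5059.4769 + 912.0400) = 77.28
13: √((11.74)² + (-83.43)²) = √(137.8276 + 6960.5649) = 84.25
14: √((-31.75)² + (-39.75)²) = √(1008.0625 + 1580.0625) = 50.87
Minimum: 1 at 21.52.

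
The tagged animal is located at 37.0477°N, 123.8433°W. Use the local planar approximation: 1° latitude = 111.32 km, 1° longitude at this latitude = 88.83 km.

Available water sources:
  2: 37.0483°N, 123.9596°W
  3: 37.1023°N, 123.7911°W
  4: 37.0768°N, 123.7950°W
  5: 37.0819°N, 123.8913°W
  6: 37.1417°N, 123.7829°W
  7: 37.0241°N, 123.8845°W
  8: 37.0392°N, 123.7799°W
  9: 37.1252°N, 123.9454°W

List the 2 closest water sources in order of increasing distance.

7, 4

Distances from 37.0477°N, 123.8433°W:
2: √((0.0006·111.32)² + (-0.1163·88.83)²) = √(0.004461 + 106.728094) = 10.3311 km
3: √((0.0546·111.32)² + (0.0522·88.83)²) = √(36.942959 + 21.501083) = 7.6449 km
4: √((0.0291·111.32)² + (0.0483·88.83)²) = √(10.493790 + 18.408296) = 5.3761 km
5: √((0.0342·111.32)² + (-0.0480·88.83)²) = √(14.494345 + 18.180332) = 5.7162 km
6: √((0.0940·111.32)² + (0.0604·88.83)²) = √(109.496970 + 28.786787) = 11.7594 km
7: √((-0.0236·111.32)² + (-0.0412·88.83)²) = √(6.901928 + 13.394107) = 4.5051 km
8: √((-0.0085·111.32)² + (0.0634·88.83)²) = √(0.895332 + 31.717419) = 5.7108 km
9: √((0.0775·111.32)² + (-0.1021·88.83)²) = √(74.430305 + 82.256610) = 12.5175 km
Sorted: 7 (4.5051 km) < 4 (5.3761 km) < 8 (5.7108 km) < 5 (5.7162 km) < …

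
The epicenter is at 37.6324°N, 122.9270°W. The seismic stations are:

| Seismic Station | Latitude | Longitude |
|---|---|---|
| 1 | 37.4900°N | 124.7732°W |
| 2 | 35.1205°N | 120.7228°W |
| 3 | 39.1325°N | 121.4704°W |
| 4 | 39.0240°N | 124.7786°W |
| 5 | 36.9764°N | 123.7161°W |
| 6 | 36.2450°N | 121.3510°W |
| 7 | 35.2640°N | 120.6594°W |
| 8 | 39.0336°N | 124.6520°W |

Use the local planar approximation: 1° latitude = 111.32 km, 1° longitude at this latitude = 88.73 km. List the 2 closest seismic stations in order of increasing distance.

5, 1

Distances from 37.6324°N, 122.9270°W:
1: √((-0.1424·111.32)² + (-1.8462·88.73)²) = √(251.284889 + 26834.805775) = 164.5785 km
2: √((-2.5119·111.32)² + (2.2042·88.73)²) = √(78189.977324 + 38251.014594) = 341.2345 km
3: √((1.5001·111.32)² + (1.4566·88.73)²) = √(27886.038167 + 16704.042038) = 211.1636 km
4: √((1.3916·111.32)² + (-1.8516·88.73)²) = √(23998.010304 + 26992.015042) = 225.8097 km
5: √((-0.6560·111.32)² + (-0.7891·88.73)²) = √(5332.784992 + 4902.358304) = 101.1689 km
6: √((-1.3874·111.32)² + (1.5760·88.73)²) = √(23853.371697 + 19554.800489) = 208.3463 km
7: √((-2.3684·111.32)² + (2.2676·88.73)²) = √(69511.474362 + 40483.109172) = 331.6543 km
8: √((1.4012·111.32)² + (-1.7250·88.73)²) = √(24330.254547 + 23427.134011) = 218.5346 km
Sorted: 5 (101.1689 km) < 1 (164.5785 km) < 6 (208.3463 km) < 3 (211.1636 km) < …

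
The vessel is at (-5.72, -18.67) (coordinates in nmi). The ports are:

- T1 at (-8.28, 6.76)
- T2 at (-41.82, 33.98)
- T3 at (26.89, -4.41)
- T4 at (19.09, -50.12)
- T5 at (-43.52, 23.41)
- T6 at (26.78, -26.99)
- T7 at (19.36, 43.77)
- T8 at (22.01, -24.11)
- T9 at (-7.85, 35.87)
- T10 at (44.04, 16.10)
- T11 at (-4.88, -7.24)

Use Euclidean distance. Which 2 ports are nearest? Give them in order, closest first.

T11, T1

Distances from (-5.72, -18.67):
T1: 25.56 nmi
T2: 63.84 nmi
T3: 35.59 nmi
T4: 40.06 nmi
T5: 56.56 nmi
T6: 33.55 nmi
T7: 67.29 nmi
T8: 28.26 nmi
T9: 54.58 nmi
T10: 60.70 nmi
T11: 11.46 nmi
Sorted: T11 (11.46 nmi) < T1 (25.56 nmi) < T8 (28.26 nmi) < T6 (33.55 nmi) < …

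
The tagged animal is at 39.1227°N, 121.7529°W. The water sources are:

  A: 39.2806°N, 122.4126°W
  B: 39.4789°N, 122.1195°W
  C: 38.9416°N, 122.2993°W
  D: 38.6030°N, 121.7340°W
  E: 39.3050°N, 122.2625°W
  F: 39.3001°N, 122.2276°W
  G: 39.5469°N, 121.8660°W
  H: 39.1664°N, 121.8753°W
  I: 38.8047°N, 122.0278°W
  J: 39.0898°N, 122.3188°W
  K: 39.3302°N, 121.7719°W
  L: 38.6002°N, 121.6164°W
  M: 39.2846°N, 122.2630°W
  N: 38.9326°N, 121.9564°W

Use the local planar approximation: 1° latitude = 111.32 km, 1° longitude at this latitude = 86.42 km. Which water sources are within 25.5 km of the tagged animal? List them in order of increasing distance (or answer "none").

Distances from 39.1227°N, 121.7529°W:
A: 59.6595 km
B: 50.7545 km
C: 51.3434 km
D: 57.8761 km
E: 48.4904 km
F: 45.5294 km
G: 48.2229 km
H: 11.6428 km
I: 42.6325 km
J: 49.0420 km
K: 23.1572 km
L: 59.3488 km
M: 47.6247 km
N: 27.5157 km
Threshold 25.5 km: H (11.6428 km), K (23.1572 km) are within range.

H, K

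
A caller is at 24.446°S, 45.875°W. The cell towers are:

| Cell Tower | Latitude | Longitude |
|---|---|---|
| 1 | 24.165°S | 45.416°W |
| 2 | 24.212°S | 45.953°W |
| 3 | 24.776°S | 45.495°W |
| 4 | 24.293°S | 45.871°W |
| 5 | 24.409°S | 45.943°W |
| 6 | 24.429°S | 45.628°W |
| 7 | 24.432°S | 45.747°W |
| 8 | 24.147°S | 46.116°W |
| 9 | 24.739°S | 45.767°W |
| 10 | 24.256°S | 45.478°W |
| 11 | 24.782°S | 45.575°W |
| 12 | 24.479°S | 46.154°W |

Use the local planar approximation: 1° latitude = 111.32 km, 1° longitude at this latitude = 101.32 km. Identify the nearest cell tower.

5

Distances from 24.446°S, 45.875°W:
1: √((0.281·111.32)² + (0.459·101.32)²) = √(978.49596 + 2162.79687) = 56.047 km
2: √((0.234·111.32)² + (-0.078·101.32)²) = √(678.54415 + 62.45678) = 27.221 km
3: √((-0.330·111.32)² + (0.380·101.32)²) = √(1349.50431 + 1482.37320) = 53.215 km
4: √((0.153·111.32)² + (0.004·101.32)²) = √(290.08766 + 0.16425) = 17.037 km
5: √((0.037·111.32)² + (-0.068·101.32)²) = √(16.96484 + 47.46879) = 8.027 km
6: √((0.017·111.32)² + (0.247·101.32)²) = √(3.58133 + 626.30268) = 25.097 km
7: √((0.014·111.32)² + (0.128·101.32)²) = √(2.42886 + 168.19392) = 13.062 km
8: √((0.299·111.32)² + (-0.241·101.32)²) = √(1107.86992 + 596.24458) = 41.281 km
9: √((-0.293·111.32)² + (0.108·101.32)²) = √(1063.85303 + 119.73962) = 34.403 km
10: √((0.190·111.32)² + (0.397·101.32)²) = √(447.35634 + 1617.97339) = 45.446 km
11: √((-0.336·111.32)² + (0.300·101.32)²) = √(1399.02331 + 923.91682) = 48.197 km
12: √((-0.033·111.32)² + (-0.279·101.32)²) = √(13.49504 + 799.09565) = 28.506 km
Minimum: 5 at 8.027 km.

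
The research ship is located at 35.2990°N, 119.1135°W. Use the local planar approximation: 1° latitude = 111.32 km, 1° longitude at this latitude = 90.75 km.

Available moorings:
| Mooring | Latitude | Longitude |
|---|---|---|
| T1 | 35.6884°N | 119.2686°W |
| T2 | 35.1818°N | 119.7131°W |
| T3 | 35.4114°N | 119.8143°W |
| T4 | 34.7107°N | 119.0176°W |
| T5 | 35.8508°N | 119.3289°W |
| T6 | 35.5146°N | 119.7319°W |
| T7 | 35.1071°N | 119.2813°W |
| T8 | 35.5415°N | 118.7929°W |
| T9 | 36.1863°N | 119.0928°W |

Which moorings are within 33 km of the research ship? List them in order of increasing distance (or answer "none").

T7

Distances from 35.2990°N, 119.1135°W:
T1: 45.5759 km
T2: 55.9559 km
T3: 64.8168 km
T4: 66.0653 km
T5: 64.4617 km
T6: 61.0365 km
T7: 26.2342 km
T8: 39.6891 km
T9: 98.7921 km
Threshold 33 km: T7 (26.2342 km) is within range.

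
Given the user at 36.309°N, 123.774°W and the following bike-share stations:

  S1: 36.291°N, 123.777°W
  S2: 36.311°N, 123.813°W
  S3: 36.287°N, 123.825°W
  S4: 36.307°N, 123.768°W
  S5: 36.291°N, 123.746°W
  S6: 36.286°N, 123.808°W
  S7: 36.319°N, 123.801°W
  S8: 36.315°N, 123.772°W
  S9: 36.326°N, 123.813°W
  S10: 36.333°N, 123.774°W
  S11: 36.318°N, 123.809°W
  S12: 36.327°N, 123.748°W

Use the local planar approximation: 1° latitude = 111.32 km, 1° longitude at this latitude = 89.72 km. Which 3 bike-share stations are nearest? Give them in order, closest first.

S4, S8, S1

Distances from 36.309°N, 123.774°W:
S1: 2.022 km
S2: 3.506 km
S3: 5.190 km
S4: 0.583 km
S5: 3.213 km
S6: 3.983 km
S7: 2.666 km
S8: 0.692 km
S9: 3.978 km
S10: 2.672 km
S11: 3.296 km
S12: 3.075 km
Sorted: S4 (0.583 km) < S8 (0.692 km) < S1 (2.022 km) < S7 (2.666 km) < S10 (2.672 km) < …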